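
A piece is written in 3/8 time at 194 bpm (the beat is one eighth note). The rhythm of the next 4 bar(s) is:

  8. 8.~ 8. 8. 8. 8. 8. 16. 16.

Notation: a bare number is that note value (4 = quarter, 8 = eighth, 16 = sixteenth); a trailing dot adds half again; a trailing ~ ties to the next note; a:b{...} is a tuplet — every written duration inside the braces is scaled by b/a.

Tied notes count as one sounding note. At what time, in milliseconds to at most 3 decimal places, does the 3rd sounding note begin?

1. 0.0ms @ 0 + 463.918ms (3/2)
2. 463.918ms @ 3/2 + 927.835ms (3)
3. 1391.753ms @ 9/2 + 463.918ms (3/2)
4. 1855.67ms @ 6 + 463.918ms (3/2)
5. 2319.588ms @ 15/2 + 463.918ms (3/2)
6. 2783.505ms @ 9 + 463.918ms (3/2)
7. 3247.423ms @ 21/2 + 231.959ms (3/4)
8. 3479.381ms @ 45/4 + 231.959ms (3/4)

note 3 onset = 9/2b = 1391.753ms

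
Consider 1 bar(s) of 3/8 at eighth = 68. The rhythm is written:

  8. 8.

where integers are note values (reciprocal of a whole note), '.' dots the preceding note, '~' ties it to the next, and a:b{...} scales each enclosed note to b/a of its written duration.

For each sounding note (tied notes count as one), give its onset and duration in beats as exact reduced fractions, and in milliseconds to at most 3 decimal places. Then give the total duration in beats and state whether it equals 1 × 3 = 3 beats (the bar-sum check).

1) 0.0ms=0b +1323.529ms=3/2b
2) 1323.529ms=3/2b +1323.529ms=3/2b
Σ=3b of 3 (68bpm 3/8) — PASS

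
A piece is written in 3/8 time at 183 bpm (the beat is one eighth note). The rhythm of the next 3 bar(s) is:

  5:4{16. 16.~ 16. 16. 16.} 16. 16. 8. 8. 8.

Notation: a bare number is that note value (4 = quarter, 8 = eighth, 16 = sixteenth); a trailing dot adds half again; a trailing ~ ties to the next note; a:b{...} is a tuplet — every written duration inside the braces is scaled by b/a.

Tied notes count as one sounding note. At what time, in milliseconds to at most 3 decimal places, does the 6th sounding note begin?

note 6 onset = 15/4b = 1229.508ms

1. 0.0ms @ 0 + 196.721ms (3/5)
2. 196.721ms @ 3/5 + 393.443ms (6/5)
3. 590.164ms @ 9/5 + 196.721ms (3/5)
4. 786.885ms @ 12/5 + 196.721ms (3/5)
5. 983.607ms @ 3 + 245.902ms (3/4)
6. 1229.508ms @ 15/4 + 245.902ms (3/4)
7. 1475.41ms @ 9/2 + 491.803ms (3/2)
8. 1967.213ms @ 6 + 491.803ms (3/2)
9. 2459.016ms @ 15/2 + 491.803ms (3/2)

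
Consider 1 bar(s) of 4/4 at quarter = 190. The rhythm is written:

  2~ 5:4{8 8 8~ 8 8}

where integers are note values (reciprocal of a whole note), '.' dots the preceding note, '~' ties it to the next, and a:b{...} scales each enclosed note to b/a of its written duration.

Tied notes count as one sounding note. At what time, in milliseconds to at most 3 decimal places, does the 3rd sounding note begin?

note 3 onset = 14/5b = 884.211ms

1. 0.0ms @ 0 + 757.895ms (12/5)
2. 757.895ms @ 12/5 + 126.316ms (2/5)
3. 884.211ms @ 14/5 + 252.632ms (4/5)
4. 1136.842ms @ 18/5 + 126.316ms (2/5)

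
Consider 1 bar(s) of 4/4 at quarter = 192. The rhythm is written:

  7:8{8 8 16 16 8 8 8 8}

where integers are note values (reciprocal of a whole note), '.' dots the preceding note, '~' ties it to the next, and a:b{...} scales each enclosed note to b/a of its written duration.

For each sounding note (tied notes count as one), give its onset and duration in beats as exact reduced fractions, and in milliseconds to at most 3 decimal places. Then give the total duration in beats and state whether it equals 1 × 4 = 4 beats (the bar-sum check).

1) 0.0ms=0b +178.571ms=4/7b
2) 178.571ms=4/7b +178.571ms=4/7b
3) 357.143ms=8/7b +89.286ms=2/7b
4) 446.429ms=10/7b +89.286ms=2/7b
5) 535.714ms=12/7b +178.571ms=4/7b
6) 714.286ms=16/7b +178.571ms=4/7b
7) 892.857ms=20/7b +178.571ms=4/7b
8) 1071.429ms=24/7b +178.571ms=4/7b
Σ=4b of 4 (192bpm 4/4) — PASS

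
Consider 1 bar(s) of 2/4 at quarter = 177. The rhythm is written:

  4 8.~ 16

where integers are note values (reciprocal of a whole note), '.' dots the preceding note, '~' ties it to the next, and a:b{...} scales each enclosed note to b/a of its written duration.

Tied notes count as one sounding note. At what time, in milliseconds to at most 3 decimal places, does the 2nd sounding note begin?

note 2 onset = 1b = 338.983ms

1. 0.0ms @ 0 + 338.983ms (1)
2. 338.983ms @ 1 + 338.983ms (1)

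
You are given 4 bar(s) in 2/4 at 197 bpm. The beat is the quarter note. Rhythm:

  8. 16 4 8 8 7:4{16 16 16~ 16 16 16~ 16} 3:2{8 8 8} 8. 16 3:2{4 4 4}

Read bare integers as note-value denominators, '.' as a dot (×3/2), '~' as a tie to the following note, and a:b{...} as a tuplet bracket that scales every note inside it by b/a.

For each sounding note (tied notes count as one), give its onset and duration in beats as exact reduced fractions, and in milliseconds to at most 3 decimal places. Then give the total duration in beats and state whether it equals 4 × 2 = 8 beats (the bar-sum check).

1) 0.0ms=0b +228.426ms=3/4b
2) 228.426ms=3/4b +76.142ms=1/4b
3) 304.569ms=1b +304.569ms=1b
4) 609.137ms=2b +152.284ms=1/2b
5) 761.421ms=5/2b +152.284ms=1/2b
6) 913.706ms=3b +43.51ms=1/7b
7) 957.215ms=22/7b +43.51ms=1/7b
8) 1000.725ms=23/7b +87.02ms=2/7b
9) 1087.745ms=25/7b +43.51ms=1/7b
10) 1131.255ms=26/7b +87.02ms=2/7b
11) 1218.274ms=4b +101.523ms=1/3b
12) 1319.797ms=13/3b +101.523ms=1/3b
13) 1421.32ms=14/3b +101.523ms=1/3b
14) 1522.843ms=5b +228.426ms=3/4b
15) 1751.269ms=23/4b +76.142ms=1/4b
16) 1827.411ms=6b +203.046ms=2/3b
17) 2030.457ms=20/3b +203.046ms=2/3b
18) 2233.503ms=22/3b +203.046ms=2/3b
Σ=8b of 8 (197bpm 2/4) — PASS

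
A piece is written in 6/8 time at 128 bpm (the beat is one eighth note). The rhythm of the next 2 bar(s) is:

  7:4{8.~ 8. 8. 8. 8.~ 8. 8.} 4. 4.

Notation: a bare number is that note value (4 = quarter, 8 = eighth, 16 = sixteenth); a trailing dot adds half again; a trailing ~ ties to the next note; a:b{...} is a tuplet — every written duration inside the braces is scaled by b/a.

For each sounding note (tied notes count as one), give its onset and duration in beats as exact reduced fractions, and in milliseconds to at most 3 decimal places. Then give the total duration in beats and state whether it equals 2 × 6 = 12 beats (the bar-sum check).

1) 0.0ms=0b +803.571ms=12/7b
2) 803.571ms=12/7b +401.786ms=6/7b
3) 1205.357ms=18/7b +401.786ms=6/7b
4) 1607.143ms=24/7b +803.571ms=12/7b
5) 2410.714ms=36/7b +401.786ms=6/7b
6) 2812.5ms=6b +1406.25ms=3b
7) 4218.75ms=9b +1406.25ms=3b
Σ=12b of 12 (128bpm 6/8) — PASS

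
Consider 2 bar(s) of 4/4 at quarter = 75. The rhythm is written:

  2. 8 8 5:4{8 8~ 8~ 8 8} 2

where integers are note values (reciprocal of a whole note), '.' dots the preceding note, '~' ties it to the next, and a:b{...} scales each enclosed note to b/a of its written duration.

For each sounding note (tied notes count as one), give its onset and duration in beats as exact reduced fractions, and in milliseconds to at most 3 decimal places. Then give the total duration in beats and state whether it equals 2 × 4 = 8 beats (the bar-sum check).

1) 0.0ms=0b +2400.0ms=3b
2) 2400.0ms=3b +400.0ms=1/2b
3) 2800.0ms=7/2b +400.0ms=1/2b
4) 3200.0ms=4b +320.0ms=2/5b
5) 3520.0ms=22/5b +960.0ms=6/5b
6) 4480.0ms=28/5b +320.0ms=2/5b
7) 4800.0ms=6b +1600.0ms=2b
Σ=8b of 8 (75bpm 4/4) — PASS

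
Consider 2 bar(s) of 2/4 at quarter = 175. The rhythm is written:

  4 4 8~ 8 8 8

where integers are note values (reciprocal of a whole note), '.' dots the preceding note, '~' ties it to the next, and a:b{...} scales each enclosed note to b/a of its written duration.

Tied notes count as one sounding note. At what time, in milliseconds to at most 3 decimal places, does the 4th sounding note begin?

note 4 onset = 3b = 1028.571ms

1. 0.0ms @ 0 + 342.857ms (1)
2. 342.857ms @ 1 + 342.857ms (1)
3. 685.714ms @ 2 + 342.857ms (1)
4. 1028.571ms @ 3 + 171.429ms (1/2)
5. 1200.0ms @ 7/2 + 171.429ms (1/2)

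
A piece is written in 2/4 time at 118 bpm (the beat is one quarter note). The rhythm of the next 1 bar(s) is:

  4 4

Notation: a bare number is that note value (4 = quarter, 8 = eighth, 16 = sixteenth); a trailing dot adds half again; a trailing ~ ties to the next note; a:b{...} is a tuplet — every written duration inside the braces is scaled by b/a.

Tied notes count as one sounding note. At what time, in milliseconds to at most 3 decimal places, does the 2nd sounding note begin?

1. 0.0ms @ 0 + 508.475ms (1)
2. 508.475ms @ 1 + 508.475ms (1)

note 2 onset = 1b = 508.475ms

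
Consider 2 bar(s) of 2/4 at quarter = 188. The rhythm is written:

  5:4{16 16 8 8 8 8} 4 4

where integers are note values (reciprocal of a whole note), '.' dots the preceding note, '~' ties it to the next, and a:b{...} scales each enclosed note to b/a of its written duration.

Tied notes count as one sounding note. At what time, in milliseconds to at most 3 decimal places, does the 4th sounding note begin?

note 4 onset = 4/5b = 255.319ms

1. 0.0ms @ 0 + 63.83ms (1/5)
2. 63.83ms @ 1/5 + 63.83ms (1/5)
3. 127.66ms @ 2/5 + 127.66ms (2/5)
4. 255.319ms @ 4/5 + 127.66ms (2/5)
5. 382.979ms @ 6/5 + 127.66ms (2/5)
6. 510.638ms @ 8/5 + 127.66ms (2/5)
7. 638.298ms @ 2 + 319.149ms (1)
8. 957.447ms @ 3 + 319.149ms (1)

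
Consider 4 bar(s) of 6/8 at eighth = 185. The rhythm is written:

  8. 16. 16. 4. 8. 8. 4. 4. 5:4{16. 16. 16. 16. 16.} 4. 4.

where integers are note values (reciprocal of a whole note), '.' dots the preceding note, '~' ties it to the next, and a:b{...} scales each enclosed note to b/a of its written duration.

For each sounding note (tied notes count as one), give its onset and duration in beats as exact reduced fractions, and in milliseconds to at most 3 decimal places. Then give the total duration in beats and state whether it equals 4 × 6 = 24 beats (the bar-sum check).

1) 0.0ms=0b +486.486ms=3/2b
2) 486.486ms=3/2b +243.243ms=3/4b
3) 729.73ms=9/4b +243.243ms=3/4b
4) 972.973ms=3b +972.973ms=3b
5) 1945.946ms=6b +486.486ms=3/2b
6) 2432.432ms=15/2b +486.486ms=3/2b
7) 2918.919ms=9b +972.973ms=3b
8) 3891.892ms=12b +972.973ms=3b
9) 4864.865ms=15b +194.595ms=3/5b
10) 5059.459ms=78/5b +194.595ms=3/5b
11) 5254.054ms=81/5b +194.595ms=3/5b
12) 5448.649ms=84/5b +194.595ms=3/5b
13) 5643.243ms=87/5b +194.595ms=3/5b
14) 5837.838ms=18b +972.973ms=3b
15) 6810.811ms=21b +972.973ms=3b
Σ=24b of 24 (185bpm 6/8) — PASS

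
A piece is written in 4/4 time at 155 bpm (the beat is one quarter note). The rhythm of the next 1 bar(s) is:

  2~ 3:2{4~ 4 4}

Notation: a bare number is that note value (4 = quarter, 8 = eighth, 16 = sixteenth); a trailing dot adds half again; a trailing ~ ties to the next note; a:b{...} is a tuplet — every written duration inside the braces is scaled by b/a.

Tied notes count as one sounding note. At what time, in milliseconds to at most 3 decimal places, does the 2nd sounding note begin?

1. 0.0ms @ 0 + 1290.323ms (10/3)
2. 1290.323ms @ 10/3 + 258.065ms (2/3)

note 2 onset = 10/3b = 1290.323ms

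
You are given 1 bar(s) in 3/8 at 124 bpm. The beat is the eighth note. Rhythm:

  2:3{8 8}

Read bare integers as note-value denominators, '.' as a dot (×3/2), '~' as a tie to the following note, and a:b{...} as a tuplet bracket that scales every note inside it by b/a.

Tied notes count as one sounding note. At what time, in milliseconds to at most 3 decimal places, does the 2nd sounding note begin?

note 2 onset = 3/2b = 725.806ms

1. 0.0ms @ 0 + 725.806ms (3/2)
2. 725.806ms @ 3/2 + 725.806ms (3/2)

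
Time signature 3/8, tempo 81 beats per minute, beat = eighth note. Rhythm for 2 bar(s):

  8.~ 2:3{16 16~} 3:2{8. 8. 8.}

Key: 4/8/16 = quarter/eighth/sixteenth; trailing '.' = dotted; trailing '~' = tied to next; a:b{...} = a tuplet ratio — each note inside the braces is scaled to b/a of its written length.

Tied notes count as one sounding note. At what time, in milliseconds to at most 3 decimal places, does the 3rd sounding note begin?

1. 0.0ms @ 0 + 1666.667ms (9/4)
2. 1666.667ms @ 9/4 + 1296.296ms (7/4)
3. 2962.963ms @ 4 + 740.741ms (1)
4. 3703.704ms @ 5 + 740.741ms (1)

note 3 onset = 4b = 2962.963ms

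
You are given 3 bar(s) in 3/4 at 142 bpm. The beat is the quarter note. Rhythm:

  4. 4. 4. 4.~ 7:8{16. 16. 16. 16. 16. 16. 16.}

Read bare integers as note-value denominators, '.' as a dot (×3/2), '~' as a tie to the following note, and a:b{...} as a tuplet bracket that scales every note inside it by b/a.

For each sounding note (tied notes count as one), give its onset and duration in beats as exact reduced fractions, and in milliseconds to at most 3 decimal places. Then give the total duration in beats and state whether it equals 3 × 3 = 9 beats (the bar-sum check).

1) 0.0ms=0b +633.803ms=3/2b
2) 633.803ms=3/2b +633.803ms=3/2b
3) 1267.606ms=3b +633.803ms=3/2b
4) 1901.408ms=9/2b +814.889ms=27/14b
5) 2716.298ms=45/7b +181.087ms=3/7b
6) 2897.384ms=48/7b +181.087ms=3/7b
7) 3078.471ms=51/7b +181.087ms=3/7b
8) 3259.557ms=54/7b +181.087ms=3/7b
9) 3440.644ms=57/7b +181.087ms=3/7b
10) 3621.73ms=60/7b +181.087ms=3/7b
Σ=9b of 9 (142bpm 3/4) — PASS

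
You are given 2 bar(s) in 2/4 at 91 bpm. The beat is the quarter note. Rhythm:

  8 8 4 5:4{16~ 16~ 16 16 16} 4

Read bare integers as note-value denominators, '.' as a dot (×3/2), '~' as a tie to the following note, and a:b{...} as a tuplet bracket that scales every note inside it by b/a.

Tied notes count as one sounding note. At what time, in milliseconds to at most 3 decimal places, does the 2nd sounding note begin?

1. 0.0ms @ 0 + 329.67ms (1/2)
2. 329.67ms @ 1/2 + 329.67ms (1/2)
3. 659.341ms @ 1 + 659.341ms (1)
4. 1318.681ms @ 2 + 395.604ms (3/5)
5. 1714.286ms @ 13/5 + 131.868ms (1/5)
6. 1846.154ms @ 14/5 + 131.868ms (1/5)
7. 1978.022ms @ 3 + 659.341ms (1)

note 2 onset = 1/2b = 329.67ms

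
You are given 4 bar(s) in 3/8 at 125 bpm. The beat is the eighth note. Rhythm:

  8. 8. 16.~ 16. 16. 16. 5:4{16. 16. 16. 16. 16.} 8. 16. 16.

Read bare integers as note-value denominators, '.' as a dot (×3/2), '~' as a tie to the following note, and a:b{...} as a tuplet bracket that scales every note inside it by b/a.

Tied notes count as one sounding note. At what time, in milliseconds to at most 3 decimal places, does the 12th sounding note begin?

note 12 onset = 21/2b = 5040.0ms

1. 0.0ms @ 0 + 720.0ms (3/2)
2. 720.0ms @ 3/2 + 720.0ms (3/2)
3. 1440.0ms @ 3 + 720.0ms (3/2)
4. 2160.0ms @ 9/2 + 360.0ms (3/4)
5. 2520.0ms @ 21/4 + 360.0ms (3/4)
6. 2880.0ms @ 6 + 288.0ms (3/5)
7. 3168.0ms @ 33/5 + 288.0ms (3/5)
8. 3456.0ms @ 36/5 + 288.0ms (3/5)
9. 3744.0ms @ 39/5 + 288.0ms (3/5)
10. 4032.0ms @ 42/5 + 288.0ms (3/5)
11. 4320.0ms @ 9 + 720.0ms (3/2)
12. 5040.0ms @ 21/2 + 360.0ms (3/4)
13. 5400.0ms @ 45/4 + 360.0ms (3/4)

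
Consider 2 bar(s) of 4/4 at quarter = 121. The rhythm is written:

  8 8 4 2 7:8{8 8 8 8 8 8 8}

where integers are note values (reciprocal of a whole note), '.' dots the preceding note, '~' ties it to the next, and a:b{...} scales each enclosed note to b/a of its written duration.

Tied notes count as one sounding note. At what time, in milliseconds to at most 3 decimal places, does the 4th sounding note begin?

1. 0.0ms @ 0 + 247.934ms (1/2)
2. 247.934ms @ 1/2 + 247.934ms (1/2)
3. 495.868ms @ 1 + 495.868ms (1)
4. 991.736ms @ 2 + 991.736ms (2)
5. 1983.471ms @ 4 + 283.353ms (4/7)
6. 2266.824ms @ 32/7 + 283.353ms (4/7)
7. 2550.177ms @ 36/7 + 283.353ms (4/7)
8. 2833.53ms @ 40/7 + 283.353ms (4/7)
9. 3116.883ms @ 44/7 + 283.353ms (4/7)
10. 3400.236ms @ 48/7 + 283.353ms (4/7)
11. 3683.589ms @ 52/7 + 283.353ms (4/7)

note 4 onset = 2b = 991.736ms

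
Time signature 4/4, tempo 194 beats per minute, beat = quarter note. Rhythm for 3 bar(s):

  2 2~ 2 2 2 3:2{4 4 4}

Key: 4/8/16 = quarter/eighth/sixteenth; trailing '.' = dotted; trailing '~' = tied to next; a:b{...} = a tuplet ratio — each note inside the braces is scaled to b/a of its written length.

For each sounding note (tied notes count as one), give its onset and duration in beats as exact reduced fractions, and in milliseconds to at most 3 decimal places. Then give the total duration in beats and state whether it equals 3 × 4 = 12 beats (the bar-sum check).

1) 0.0ms=0b +618.557ms=2b
2) 618.557ms=2b +1237.113ms=4b
3) 1855.67ms=6b +618.557ms=2b
4) 2474.227ms=8b +618.557ms=2b
5) 3092.784ms=10b +206.186ms=2/3b
6) 3298.969ms=32/3b +206.186ms=2/3b
7) 3505.155ms=34/3b +206.186ms=2/3b
Σ=12b of 12 (194bpm 4/4) — PASS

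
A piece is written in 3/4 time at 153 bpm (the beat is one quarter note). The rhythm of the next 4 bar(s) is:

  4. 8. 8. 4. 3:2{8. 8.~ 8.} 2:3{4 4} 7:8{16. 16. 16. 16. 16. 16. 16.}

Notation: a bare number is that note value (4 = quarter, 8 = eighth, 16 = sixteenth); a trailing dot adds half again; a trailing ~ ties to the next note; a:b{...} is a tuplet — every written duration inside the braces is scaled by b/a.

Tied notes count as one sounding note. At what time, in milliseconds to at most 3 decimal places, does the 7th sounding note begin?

1. 0.0ms @ 0 + 588.235ms (3/2)
2. 588.235ms @ 3/2 + 294.118ms (3/4)
3. 882.353ms @ 9/4 + 294.118ms (3/4)
4. 1176.471ms @ 3 + 588.235ms (3/2)
5. 1764.706ms @ 9/2 + 196.078ms (1/2)
6. 1960.784ms @ 5 + 392.157ms (1)
7. 2352.941ms @ 6 + 588.235ms (3/2)
8. 2941.176ms @ 15/2 + 588.235ms (3/2)
9. 3529.412ms @ 9 + 168.067ms (3/7)
10. 3697.479ms @ 66/7 + 168.067ms (3/7)
11. 3865.546ms @ 69/7 + 168.067ms (3/7)
12. 4033.613ms @ 72/7 + 168.067ms (3/7)
13. 4201.681ms @ 75/7 + 168.067ms (3/7)
14. 4369.748ms @ 78/7 + 168.067ms (3/7)
15. 4537.815ms @ 81/7 + 168.067ms (3/7)

note 7 onset = 6b = 2352.941ms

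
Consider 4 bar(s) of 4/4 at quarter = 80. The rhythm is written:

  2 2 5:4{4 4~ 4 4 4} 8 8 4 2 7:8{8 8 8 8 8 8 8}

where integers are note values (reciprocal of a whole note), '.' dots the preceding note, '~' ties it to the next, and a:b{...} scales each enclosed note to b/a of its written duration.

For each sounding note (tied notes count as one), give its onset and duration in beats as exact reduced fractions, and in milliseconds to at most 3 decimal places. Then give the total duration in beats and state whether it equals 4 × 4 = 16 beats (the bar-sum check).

1) 0.0ms=0b +1500.0ms=2b
2) 1500.0ms=2b +1500.0ms=2b
3) 3000.0ms=4b +600.0ms=4/5b
4) 3600.0ms=24/5b +1200.0ms=8/5b
5) 4800.0ms=32/5b +600.0ms=4/5b
6) 5400.0ms=36/5b +600.0ms=4/5b
7) 6000.0ms=8b +375.0ms=1/2b
8) 6375.0ms=17/2b +375.0ms=1/2b
9) 6750.0ms=9b +750.0ms=1b
10) 7500.0ms=10b +1500.0ms=2b
11) 9000.0ms=12b +428.571ms=4/7b
12) 9428.571ms=88/7b +428.571ms=4/7b
13) 9857.143ms=92/7b +428.571ms=4/7b
14) 10285.714ms=96/7b +428.571ms=4/7b
15) 10714.286ms=100/7b +428.571ms=4/7b
16) 11142.857ms=104/7b +428.571ms=4/7b
17) 11571.429ms=108/7b +428.571ms=4/7b
Σ=16b of 16 (80bpm 4/4) — PASS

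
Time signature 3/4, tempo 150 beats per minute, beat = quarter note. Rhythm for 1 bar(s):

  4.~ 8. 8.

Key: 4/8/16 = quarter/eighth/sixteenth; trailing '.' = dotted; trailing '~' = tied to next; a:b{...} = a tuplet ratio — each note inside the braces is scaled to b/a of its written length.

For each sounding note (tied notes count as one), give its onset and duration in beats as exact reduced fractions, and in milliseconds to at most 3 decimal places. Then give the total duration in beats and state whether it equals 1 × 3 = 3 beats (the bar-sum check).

1) 0.0ms=0b +900.0ms=9/4b
2) 900.0ms=9/4b +300.0ms=3/4b
Σ=3b of 3 (150bpm 3/4) — PASS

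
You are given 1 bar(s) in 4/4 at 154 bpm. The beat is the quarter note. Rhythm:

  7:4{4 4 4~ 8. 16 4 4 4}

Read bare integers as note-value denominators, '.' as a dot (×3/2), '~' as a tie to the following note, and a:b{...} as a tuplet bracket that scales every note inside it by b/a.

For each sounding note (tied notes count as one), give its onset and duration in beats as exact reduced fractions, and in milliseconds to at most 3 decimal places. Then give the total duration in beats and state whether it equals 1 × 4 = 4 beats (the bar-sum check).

1) 0.0ms=0b +222.635ms=4/7b
2) 222.635ms=4/7b +222.635ms=4/7b
3) 445.269ms=8/7b +389.61ms=1b
4) 834.879ms=15/7b +55.659ms=1/7b
5) 890.538ms=16/7b +222.635ms=4/7b
6) 1113.173ms=20/7b +222.635ms=4/7b
7) 1335.807ms=24/7b +222.635ms=4/7b
Σ=4b of 4 (154bpm 4/4) — PASS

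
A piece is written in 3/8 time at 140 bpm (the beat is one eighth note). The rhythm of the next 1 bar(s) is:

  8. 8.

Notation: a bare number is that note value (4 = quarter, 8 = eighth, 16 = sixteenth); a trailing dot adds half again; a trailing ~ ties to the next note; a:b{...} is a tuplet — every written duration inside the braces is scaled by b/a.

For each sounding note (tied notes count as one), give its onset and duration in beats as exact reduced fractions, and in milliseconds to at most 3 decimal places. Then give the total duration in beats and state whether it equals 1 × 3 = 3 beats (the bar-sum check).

1) 0.0ms=0b +642.857ms=3/2b
2) 642.857ms=3/2b +642.857ms=3/2b
Σ=3b of 3 (140bpm 3/8) — PASS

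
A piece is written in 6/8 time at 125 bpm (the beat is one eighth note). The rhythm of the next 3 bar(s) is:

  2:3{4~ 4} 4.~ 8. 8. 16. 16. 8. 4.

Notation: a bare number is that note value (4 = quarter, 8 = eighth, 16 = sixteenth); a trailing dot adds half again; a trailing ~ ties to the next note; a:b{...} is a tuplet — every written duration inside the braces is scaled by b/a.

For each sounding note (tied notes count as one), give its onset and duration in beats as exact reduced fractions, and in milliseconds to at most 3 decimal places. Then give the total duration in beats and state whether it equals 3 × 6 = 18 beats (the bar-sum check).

1) 0.0ms=0b +2880.0ms=6b
2) 2880.0ms=6b +2160.0ms=9/2b
3) 5040.0ms=21/2b +720.0ms=3/2b
4) 5760.0ms=12b +360.0ms=3/4b
5) 6120.0ms=51/4b +360.0ms=3/4b
6) 6480.0ms=27/2b +720.0ms=3/2b
7) 7200.0ms=15b +1440.0ms=3b
Σ=18b of 18 (125bpm 6/8) — PASS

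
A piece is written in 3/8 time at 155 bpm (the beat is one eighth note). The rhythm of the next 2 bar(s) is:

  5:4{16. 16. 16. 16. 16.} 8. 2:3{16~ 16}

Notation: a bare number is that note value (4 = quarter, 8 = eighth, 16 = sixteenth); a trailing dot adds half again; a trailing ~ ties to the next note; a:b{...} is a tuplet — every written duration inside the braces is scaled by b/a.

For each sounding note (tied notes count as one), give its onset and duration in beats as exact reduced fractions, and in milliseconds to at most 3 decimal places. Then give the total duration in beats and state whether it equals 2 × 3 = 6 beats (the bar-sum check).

1) 0.0ms=0b +232.258ms=3/5b
2) 232.258ms=3/5b +232.258ms=3/5b
3) 464.516ms=6/5b +232.258ms=3/5b
4) 696.774ms=9/5b +232.258ms=3/5b
5) 929.032ms=12/5b +232.258ms=3/5b
6) 1161.29ms=3b +580.645ms=3/2b
7) 1741.935ms=9/2b +580.645ms=3/2b
Σ=6b of 6 (155bpm 3/8) — PASS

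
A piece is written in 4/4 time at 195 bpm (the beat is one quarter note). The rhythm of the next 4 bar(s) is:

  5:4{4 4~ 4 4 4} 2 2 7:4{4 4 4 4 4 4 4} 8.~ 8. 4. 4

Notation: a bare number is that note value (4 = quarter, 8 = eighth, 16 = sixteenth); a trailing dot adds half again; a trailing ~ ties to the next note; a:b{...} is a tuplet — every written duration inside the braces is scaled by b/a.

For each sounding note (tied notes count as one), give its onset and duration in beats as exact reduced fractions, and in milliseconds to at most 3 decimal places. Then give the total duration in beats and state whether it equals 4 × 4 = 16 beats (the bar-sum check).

1) 0.0ms=0b +246.154ms=4/5b
2) 246.154ms=4/5b +492.308ms=8/5b
3) 738.462ms=12/5b +246.154ms=4/5b
4) 984.615ms=16/5b +246.154ms=4/5b
5) 1230.769ms=4b +615.385ms=2b
6) 1846.154ms=6b +615.385ms=2b
7) 2461.538ms=8b +175.824ms=4/7b
8) 2637.363ms=60/7b +175.824ms=4/7b
9) 2813.187ms=64/7b +175.824ms=4/7b
10) 2989.011ms=68/7b +175.824ms=4/7b
11) 3164.835ms=72/7b +175.824ms=4/7b
12) 3340.659ms=76/7b +175.824ms=4/7b
13) 3516.484ms=80/7b +175.824ms=4/7b
14) 3692.308ms=12b +461.538ms=3/2b
15) 4153.846ms=27/2b +461.538ms=3/2b
16) 4615.385ms=15b +307.692ms=1b
Σ=16b of 16 (195bpm 4/4) — PASS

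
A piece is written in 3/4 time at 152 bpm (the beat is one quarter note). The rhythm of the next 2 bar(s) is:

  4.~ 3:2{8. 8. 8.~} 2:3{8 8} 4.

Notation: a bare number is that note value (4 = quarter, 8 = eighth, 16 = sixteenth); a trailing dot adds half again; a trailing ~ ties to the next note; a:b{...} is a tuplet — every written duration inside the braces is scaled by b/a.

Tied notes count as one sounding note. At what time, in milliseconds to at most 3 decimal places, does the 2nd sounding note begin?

note 2 onset = 2b = 789.474ms

1. 0.0ms @ 0 + 789.474ms (2)
2. 789.474ms @ 2 + 197.368ms (1/2)
3. 986.842ms @ 5/2 + 493.421ms (5/4)
4. 1480.263ms @ 15/4 + 296.053ms (3/4)
5. 1776.316ms @ 9/2 + 592.105ms (3/2)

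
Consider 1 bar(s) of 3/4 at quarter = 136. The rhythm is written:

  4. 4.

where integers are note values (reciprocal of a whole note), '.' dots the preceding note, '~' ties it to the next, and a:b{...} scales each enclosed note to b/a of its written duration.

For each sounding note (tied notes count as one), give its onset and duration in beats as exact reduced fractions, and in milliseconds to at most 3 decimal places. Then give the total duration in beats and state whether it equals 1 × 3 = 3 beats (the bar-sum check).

1) 0.0ms=0b +661.765ms=3/2b
2) 661.765ms=3/2b +661.765ms=3/2b
Σ=3b of 3 (136bpm 3/4) — PASS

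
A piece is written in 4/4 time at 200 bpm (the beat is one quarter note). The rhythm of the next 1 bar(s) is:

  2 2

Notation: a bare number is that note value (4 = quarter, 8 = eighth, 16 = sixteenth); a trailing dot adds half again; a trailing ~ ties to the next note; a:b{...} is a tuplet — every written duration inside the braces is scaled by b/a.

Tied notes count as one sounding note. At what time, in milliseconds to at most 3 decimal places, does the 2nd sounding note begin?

note 2 onset = 2b = 600.0ms

1. 0.0ms @ 0 + 600.0ms (2)
2. 600.0ms @ 2 + 600.0ms (2)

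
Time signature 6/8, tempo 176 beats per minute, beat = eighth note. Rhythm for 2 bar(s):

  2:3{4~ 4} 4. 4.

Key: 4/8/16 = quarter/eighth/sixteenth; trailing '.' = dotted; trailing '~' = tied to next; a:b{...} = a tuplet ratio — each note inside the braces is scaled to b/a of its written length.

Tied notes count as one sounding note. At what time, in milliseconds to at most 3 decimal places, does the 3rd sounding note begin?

note 3 onset = 9b = 3068.182ms

1. 0.0ms @ 0 + 2045.455ms (6)
2. 2045.455ms @ 6 + 1022.727ms (3)
3. 3068.182ms @ 9 + 1022.727ms (3)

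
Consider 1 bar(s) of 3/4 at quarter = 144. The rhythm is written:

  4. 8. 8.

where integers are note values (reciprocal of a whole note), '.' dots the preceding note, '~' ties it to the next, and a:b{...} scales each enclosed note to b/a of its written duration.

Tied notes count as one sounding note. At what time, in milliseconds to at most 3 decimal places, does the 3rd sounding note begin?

note 3 onset = 9/4b = 937.5ms

1. 0.0ms @ 0 + 625.0ms (3/2)
2. 625.0ms @ 3/2 + 312.5ms (3/4)
3. 937.5ms @ 9/4 + 312.5ms (3/4)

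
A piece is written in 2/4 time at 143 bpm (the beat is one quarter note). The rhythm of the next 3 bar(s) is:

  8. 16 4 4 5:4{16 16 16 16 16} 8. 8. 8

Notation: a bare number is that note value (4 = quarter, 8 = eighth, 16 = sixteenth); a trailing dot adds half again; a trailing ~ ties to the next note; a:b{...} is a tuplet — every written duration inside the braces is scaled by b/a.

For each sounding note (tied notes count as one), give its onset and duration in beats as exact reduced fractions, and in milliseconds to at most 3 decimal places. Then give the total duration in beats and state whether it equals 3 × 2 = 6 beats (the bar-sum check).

1) 0.0ms=0b +314.685ms=3/4b
2) 314.685ms=3/4b +104.895ms=1/4b
3) 419.58ms=1b +419.58ms=1b
4) 839.161ms=2b +419.58ms=1b
5) 1258.741ms=3b +83.916ms=1/5b
6) 1342.657ms=16/5b +83.916ms=1/5b
7) 1426.573ms=17/5b +83.916ms=1/5b
8) 1510.49ms=18/5b +83.916ms=1/5b
9) 1594.406ms=19/5b +83.916ms=1/5b
10) 1678.322ms=4b +314.685ms=3/4b
11) 1993.007ms=19/4b +314.685ms=3/4b
12) 2307.692ms=11/2b +209.79ms=1/2b
Σ=6b of 6 (143bpm 2/4) — PASS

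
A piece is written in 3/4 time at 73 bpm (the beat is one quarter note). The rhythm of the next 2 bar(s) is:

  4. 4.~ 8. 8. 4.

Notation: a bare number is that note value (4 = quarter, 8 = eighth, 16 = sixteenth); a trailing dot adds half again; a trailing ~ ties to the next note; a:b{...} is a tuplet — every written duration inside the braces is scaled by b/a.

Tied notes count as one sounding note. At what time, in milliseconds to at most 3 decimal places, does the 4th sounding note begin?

note 4 onset = 9/2b = 3698.63ms

1. 0.0ms @ 0 + 1232.877ms (3/2)
2. 1232.877ms @ 3/2 + 1849.315ms (9/4)
3. 3082.192ms @ 15/4 + 616.438ms (3/4)
4. 3698.63ms @ 9/2 + 1232.877ms (3/2)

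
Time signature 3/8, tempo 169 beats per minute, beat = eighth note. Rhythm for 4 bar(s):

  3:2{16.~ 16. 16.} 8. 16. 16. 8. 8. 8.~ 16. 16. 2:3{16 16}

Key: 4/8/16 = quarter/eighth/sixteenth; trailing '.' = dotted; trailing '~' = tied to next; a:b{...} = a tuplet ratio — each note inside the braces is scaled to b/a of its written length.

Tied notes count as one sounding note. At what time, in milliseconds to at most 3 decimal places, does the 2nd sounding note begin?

note 2 onset = 1b = 355.03ms

1. 0.0ms @ 0 + 355.03ms (1)
2. 355.03ms @ 1 + 177.515ms (1/2)
3. 532.544ms @ 3/2 + 532.544ms (3/2)
4. 1065.089ms @ 3 + 266.272ms (3/4)
5. 1331.361ms @ 15/4 + 266.272ms (3/4)
6. 1597.633ms @ 9/2 + 532.544ms (3/2)
7. 2130.178ms @ 6 + 532.544ms (3/2)
8. 2662.722ms @ 15/2 + 798.817ms (9/4)
9. 3461.538ms @ 39/4 + 266.272ms (3/4)
10. 3727.811ms @ 21/2 + 266.272ms (3/4)
11. 3994.083ms @ 45/4 + 266.272ms (3/4)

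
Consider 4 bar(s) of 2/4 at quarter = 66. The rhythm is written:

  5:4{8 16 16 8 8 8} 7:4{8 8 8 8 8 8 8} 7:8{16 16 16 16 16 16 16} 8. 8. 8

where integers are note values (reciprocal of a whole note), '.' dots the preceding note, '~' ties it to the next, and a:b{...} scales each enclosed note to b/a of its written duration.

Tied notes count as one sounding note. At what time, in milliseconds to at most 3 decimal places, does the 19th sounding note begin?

1. 0.0ms @ 0 + 363.636ms (2/5)
2. 363.636ms @ 2/5 + 181.818ms (1/5)
3. 545.455ms @ 3/5 + 181.818ms (1/5)
4. 727.273ms @ 4/5 + 363.636ms (2/5)
5. 1090.909ms @ 6/5 + 363.636ms (2/5)
6. 1454.545ms @ 8/5 + 363.636ms (2/5)
7. 1818.182ms @ 2 + 259.74ms (2/7)
8. 2077.922ms @ 16/7 + 259.74ms (2/7)
9. 2337.662ms @ 18/7 + 259.74ms (2/7)
10. 2597.403ms @ 20/7 + 259.74ms (2/7)
11. 2857.143ms @ 22/7 + 259.74ms (2/7)
12. 3116.883ms @ 24/7 + 259.74ms (2/7)
13. 3376.623ms @ 26/7 + 259.74ms (2/7)
14. 3636.364ms @ 4 + 259.74ms (2/7)
15. 3896.104ms @ 30/7 + 259.74ms (2/7)
16. 4155.844ms @ 32/7 + 259.74ms (2/7)
17. 4415.584ms @ 34/7 + 259.74ms (2/7)
18. 4675.325ms @ 36/7 + 259.74ms (2/7)
19. 4935.065ms @ 38/7 + 259.74ms (2/7)
20. 5194.805ms @ 40/7 + 259.74ms (2/7)
21. 5454.545ms @ 6 + 681.818ms (3/4)
22. 6136.364ms @ 27/4 + 681.818ms (3/4)
23. 6818.182ms @ 15/2 + 454.545ms (1/2)

note 19 onset = 38/7b = 4935.065ms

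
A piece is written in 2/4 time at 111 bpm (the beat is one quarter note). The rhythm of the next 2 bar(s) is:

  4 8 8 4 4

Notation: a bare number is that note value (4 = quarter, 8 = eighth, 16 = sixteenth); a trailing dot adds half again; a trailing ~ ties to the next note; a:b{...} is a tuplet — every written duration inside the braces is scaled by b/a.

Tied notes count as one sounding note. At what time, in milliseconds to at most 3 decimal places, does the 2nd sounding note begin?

note 2 onset = 1b = 540.541ms

1. 0.0ms @ 0 + 540.541ms (1)
2. 540.541ms @ 1 + 270.27ms (1/2)
3. 810.811ms @ 3/2 + 270.27ms (1/2)
4. 1081.081ms @ 2 + 540.541ms (1)
5. 1621.622ms @ 3 + 540.541ms (1)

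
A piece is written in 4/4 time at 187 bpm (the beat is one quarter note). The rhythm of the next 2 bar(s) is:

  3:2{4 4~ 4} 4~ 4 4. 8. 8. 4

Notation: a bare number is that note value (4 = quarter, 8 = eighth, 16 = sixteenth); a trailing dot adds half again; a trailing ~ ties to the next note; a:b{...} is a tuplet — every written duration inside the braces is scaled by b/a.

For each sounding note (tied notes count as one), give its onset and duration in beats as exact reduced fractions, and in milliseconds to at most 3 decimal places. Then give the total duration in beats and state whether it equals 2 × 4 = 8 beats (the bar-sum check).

1) 0.0ms=0b +213.904ms=2/3b
2) 213.904ms=2/3b +427.807ms=4/3b
3) 641.711ms=2b +641.711ms=2b
4) 1283.422ms=4b +481.283ms=3/2b
5) 1764.706ms=11/2b +240.642ms=3/4b
6) 2005.348ms=25/4b +240.642ms=3/4b
7) 2245.989ms=7b +320.856ms=1b
Σ=8b of 8 (187bpm 4/4) — PASS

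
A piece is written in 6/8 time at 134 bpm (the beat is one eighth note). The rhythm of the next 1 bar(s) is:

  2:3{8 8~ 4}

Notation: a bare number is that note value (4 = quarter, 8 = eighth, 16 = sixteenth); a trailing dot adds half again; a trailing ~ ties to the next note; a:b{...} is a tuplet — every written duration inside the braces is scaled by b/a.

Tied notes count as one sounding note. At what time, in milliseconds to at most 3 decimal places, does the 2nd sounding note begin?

1. 0.0ms @ 0 + 671.642ms (3/2)
2. 671.642ms @ 3/2 + 2014.925ms (9/2)

note 2 onset = 3/2b = 671.642ms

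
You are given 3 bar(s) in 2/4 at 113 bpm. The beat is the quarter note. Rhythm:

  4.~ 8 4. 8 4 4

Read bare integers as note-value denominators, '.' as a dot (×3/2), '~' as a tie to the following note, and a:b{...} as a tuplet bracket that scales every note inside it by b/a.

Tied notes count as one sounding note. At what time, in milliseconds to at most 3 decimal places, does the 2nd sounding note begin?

note 2 onset = 2b = 1061.947ms

1. 0.0ms @ 0 + 1061.947ms (2)
2. 1061.947ms @ 2 + 796.46ms (3/2)
3. 1858.407ms @ 7/2 + 265.487ms (1/2)
4. 2123.894ms @ 4 + 530.973ms (1)
5. 2654.867ms @ 5 + 530.973ms (1)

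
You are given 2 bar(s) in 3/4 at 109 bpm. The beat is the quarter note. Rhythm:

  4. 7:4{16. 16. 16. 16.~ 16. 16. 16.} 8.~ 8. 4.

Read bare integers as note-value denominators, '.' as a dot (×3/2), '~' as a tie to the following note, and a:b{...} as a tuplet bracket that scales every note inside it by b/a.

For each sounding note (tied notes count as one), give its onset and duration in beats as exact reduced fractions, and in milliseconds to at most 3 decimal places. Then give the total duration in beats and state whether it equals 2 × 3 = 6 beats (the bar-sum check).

1) 0.0ms=0b +825.688ms=3/2b
2) 825.688ms=3/2b +117.955ms=3/14b
3) 943.644ms=12/7b +117.955ms=3/14b
4) 1061.599ms=27/14b +117.955ms=3/14b
5) 1179.554ms=15/7b +235.911ms=3/7b
6) 1415.465ms=18/7b +117.955ms=3/14b
7) 1533.421ms=39/14b +117.955ms=3/14b
8) 1651.376ms=3b +825.688ms=3/2b
9) 2477.064ms=9/2b +825.688ms=3/2b
Σ=6b of 6 (109bpm 3/4) — PASS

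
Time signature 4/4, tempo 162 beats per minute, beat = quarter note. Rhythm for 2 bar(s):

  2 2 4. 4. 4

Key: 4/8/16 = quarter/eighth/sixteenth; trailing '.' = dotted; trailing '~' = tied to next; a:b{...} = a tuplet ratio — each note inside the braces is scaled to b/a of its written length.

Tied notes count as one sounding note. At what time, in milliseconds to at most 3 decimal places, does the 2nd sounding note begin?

note 2 onset = 2b = 740.741ms

1. 0.0ms @ 0 + 740.741ms (2)
2. 740.741ms @ 2 + 740.741ms (2)
3. 1481.481ms @ 4 + 555.556ms (3/2)
4. 2037.037ms @ 11/2 + 555.556ms (3/2)
5. 2592.593ms @ 7 + 370.37ms (1)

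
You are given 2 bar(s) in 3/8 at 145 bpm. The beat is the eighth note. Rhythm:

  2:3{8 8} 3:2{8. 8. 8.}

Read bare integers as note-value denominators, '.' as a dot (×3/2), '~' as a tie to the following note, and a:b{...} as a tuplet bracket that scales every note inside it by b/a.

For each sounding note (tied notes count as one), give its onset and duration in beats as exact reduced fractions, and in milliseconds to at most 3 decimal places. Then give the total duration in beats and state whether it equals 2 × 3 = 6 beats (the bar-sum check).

1) 0.0ms=0b +620.69ms=3/2b
2) 620.69ms=3/2b +620.69ms=3/2b
3) 1241.379ms=3b +413.793ms=1b
4) 1655.172ms=4b +413.793ms=1b
5) 2068.966ms=5b +413.793ms=1b
Σ=6b of 6 (145bpm 3/8) — PASS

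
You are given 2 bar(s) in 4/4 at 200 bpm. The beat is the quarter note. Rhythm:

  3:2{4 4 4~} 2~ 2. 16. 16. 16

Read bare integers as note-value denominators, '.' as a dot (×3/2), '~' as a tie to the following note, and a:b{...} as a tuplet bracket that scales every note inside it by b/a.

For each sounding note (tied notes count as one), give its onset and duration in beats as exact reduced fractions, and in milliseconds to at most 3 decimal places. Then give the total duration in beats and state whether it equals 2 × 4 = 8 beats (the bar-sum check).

1) 0.0ms=0b +200.0ms=2/3b
2) 200.0ms=2/3b +200.0ms=2/3b
3) 400.0ms=4/3b +1700.0ms=17/3b
4) 2100.0ms=7b +112.5ms=3/8b
5) 2212.5ms=59/8b +112.5ms=3/8b
6) 2325.0ms=31/4b +75.0ms=1/4b
Σ=8b of 8 (200bpm 4/4) — PASS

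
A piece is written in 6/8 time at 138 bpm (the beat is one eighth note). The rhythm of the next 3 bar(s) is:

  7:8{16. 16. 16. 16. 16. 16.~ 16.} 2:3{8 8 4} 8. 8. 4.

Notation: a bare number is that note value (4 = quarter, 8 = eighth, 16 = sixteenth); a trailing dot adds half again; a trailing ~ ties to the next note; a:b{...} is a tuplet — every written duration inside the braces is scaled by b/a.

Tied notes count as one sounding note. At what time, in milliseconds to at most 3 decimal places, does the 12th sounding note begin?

note 12 onset = 15b = 6521.739ms

1. 0.0ms @ 0 + 372.671ms (6/7)
2. 372.671ms @ 6/7 + 372.671ms (6/7)
3. 745.342ms @ 12/7 + 372.671ms (6/7)
4. 1118.012ms @ 18/7 + 372.671ms (6/7)
5. 1490.683ms @ 24/7 + 372.671ms (6/7)
6. 1863.354ms @ 30/7 + 745.342ms (12/7)
7. 2608.696ms @ 6 + 652.174ms (3/2)
8. 3260.87ms @ 15/2 + 652.174ms (3/2)
9. 3913.043ms @ 9 + 1304.348ms (3)
10. 5217.391ms @ 12 + 652.174ms (3/2)
11. 5869.565ms @ 27/2 + 652.174ms (3/2)
12. 6521.739ms @ 15 + 1304.348ms (3)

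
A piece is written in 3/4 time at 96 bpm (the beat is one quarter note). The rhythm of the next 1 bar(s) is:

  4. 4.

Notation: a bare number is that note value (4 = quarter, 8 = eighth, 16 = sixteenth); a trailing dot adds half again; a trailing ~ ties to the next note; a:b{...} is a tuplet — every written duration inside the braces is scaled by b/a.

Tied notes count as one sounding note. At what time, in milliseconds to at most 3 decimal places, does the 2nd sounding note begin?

1. 0.0ms @ 0 + 937.5ms (3/2)
2. 937.5ms @ 3/2 + 937.5ms (3/2)

note 2 onset = 3/2b = 937.5ms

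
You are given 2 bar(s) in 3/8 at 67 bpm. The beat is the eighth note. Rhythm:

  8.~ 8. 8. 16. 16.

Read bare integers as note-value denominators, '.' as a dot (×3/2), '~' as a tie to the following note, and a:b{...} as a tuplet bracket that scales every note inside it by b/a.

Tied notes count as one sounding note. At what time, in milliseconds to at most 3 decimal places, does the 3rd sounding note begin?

note 3 onset = 9/2b = 4029.851ms

1. 0.0ms @ 0 + 2686.567ms (3)
2. 2686.567ms @ 3 + 1343.284ms (3/2)
3. 4029.851ms @ 9/2 + 671.642ms (3/4)
4. 4701.493ms @ 21/4 + 671.642ms (3/4)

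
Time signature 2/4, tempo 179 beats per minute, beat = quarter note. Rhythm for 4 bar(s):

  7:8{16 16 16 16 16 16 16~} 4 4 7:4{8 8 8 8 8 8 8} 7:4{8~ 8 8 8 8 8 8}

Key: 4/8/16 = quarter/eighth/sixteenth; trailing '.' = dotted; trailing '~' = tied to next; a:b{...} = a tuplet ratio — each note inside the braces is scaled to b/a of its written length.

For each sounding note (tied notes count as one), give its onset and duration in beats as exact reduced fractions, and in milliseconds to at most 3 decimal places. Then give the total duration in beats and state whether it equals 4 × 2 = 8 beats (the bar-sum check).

1) 0.0ms=0b +95.77ms=2/7b
2) 95.77ms=2/7b +95.77ms=2/7b
3) 191.54ms=4/7b +95.77ms=2/7b
4) 287.31ms=6/7b +95.77ms=2/7b
5) 383.081ms=8/7b +95.77ms=2/7b
6) 478.851ms=10/7b +95.77ms=2/7b
7) 574.621ms=12/7b +430.966ms=9/7b
8) 1005.587ms=3b +335.196ms=1b
9) 1340.782ms=4b +95.77ms=2/7b
10) 1436.552ms=30/7b +95.77ms=2/7b
11) 1532.322ms=32/7b +95.77ms=2/7b
12) 1628.093ms=34/7b +95.77ms=2/7b
13) 1723.863ms=36/7b +95.77ms=2/7b
14) 1819.633ms=38/7b +95.77ms=2/7b
15) 1915.403ms=40/7b +95.77ms=2/7b
16) 2011.173ms=6b +191.54ms=4/7b
17) 2202.713ms=46/7b +95.77ms=2/7b
18) 2298.484ms=48/7b +95.77ms=2/7b
19) 2394.254ms=50/7b +95.77ms=2/7b
20) 2490.024ms=52/7b +95.77ms=2/7b
21) 2585.794ms=54/7b +95.77ms=2/7b
Σ=8b of 8 (179bpm 2/4) — PASS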